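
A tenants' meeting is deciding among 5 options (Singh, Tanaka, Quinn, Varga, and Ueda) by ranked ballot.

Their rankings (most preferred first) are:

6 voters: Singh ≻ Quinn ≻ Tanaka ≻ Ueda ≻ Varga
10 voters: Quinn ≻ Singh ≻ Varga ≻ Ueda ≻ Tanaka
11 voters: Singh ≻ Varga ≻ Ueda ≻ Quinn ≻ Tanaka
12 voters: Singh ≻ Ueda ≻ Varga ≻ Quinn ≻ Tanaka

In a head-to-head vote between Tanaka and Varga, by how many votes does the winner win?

27

Ballots ranking Tanaka above Varga: 6.
Ballots ranking Varga above Tanaka: 10+11+12 = 33.
Varga wins 33–6, a margin of 27.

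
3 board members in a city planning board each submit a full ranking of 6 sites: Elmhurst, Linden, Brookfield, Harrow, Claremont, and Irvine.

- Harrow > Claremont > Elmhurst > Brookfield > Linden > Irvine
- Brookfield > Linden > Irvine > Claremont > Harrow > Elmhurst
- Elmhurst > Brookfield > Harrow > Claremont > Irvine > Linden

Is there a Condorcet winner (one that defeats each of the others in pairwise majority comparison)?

No

Head-to-head results (3 voters total):
Elmhurst vs Linden: Elmhurst wins 2–1.
Elmhurst vs Brookfield: Elmhurst wins 2–1.
Elmhurst vs Harrow: Harrow wins 2–1.
Elmhurst vs Claremont: Claremont wins 2–1.
Elmhurst vs Irvine: Elmhurst wins 2–1.
Linden vs Brookfield: Brookfield wins 3–0.
Linden vs Harrow: Harrow wins 2–1.
Linden vs Claremont: Claremont wins 2–1.
Linden vs Irvine: Linden wins 2–1.
Brookfield vs Harrow: Brookfield wins 2–1.
Brookfield vs Claremont: Brookfield wins 2–1.
Brookfield vs Irvine: Brookfield wins 3–0.
Harrow vs Claremont: Harrow wins 2–1.
Harrow vs Irvine: Harrow wins 2–1.
Claremont vs Irvine: Claremont wins 2–1.
No candidate beats all others: Elmhurst beats Brookfield beats Harrow beats Elmhurst, a majority cycle.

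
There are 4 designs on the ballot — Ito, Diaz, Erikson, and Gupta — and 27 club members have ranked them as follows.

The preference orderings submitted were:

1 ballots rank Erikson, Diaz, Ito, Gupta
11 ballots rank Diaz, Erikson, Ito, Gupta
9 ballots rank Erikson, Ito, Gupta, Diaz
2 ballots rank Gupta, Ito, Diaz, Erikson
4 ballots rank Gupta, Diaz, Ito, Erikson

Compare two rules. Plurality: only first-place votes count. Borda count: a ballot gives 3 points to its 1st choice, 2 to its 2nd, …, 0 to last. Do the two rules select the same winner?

Plurality first-place counts: Ito 0, Diaz 11, Erikson 10, Gupta 6 → Diaz.
Borda totals: Ito 38, Diaz 45, Erikson 52, Gupta 27 → Erikson.
The two rules disagree: plurality picks Diaz, Borda picks Erikson.

No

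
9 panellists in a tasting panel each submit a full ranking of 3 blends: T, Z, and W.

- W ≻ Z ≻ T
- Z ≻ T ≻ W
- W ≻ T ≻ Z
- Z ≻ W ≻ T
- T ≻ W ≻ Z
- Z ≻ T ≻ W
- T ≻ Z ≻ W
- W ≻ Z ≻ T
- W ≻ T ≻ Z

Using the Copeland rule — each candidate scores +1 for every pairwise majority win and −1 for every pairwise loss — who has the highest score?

Pairwise results:
  T vs Z: Z wins 5–4.
  T vs W: W wins 5–4.
  Z vs W: W wins 5–4.
Copeland scores (wins − losses):
  T: 0 − 2 = -2
  Z: 1 − 1 = 0
  W: 2 − 0 = 2
W has the best Copeland score.

W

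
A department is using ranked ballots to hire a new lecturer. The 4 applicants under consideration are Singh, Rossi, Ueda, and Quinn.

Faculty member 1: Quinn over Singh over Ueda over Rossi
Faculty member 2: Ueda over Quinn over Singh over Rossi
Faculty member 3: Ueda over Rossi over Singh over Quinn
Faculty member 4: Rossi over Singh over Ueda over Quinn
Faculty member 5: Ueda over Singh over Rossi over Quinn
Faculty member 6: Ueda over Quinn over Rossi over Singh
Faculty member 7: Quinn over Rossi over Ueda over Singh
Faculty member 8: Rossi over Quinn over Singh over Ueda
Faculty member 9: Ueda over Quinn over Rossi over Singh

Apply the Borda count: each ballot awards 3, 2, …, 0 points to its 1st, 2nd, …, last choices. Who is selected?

Borda scores:
  Singh: 2 + 1 + 1 + 2 + 2 + 0 + 0 + 1 + 0 = 9
  Rossi: 0 + 0 + 2 + 3 + 1 + 1 + 2 + 3 + 1 = 13
  Ueda: 1 + 3 + 3 + 1 + 3 + 3 + 1 + 0 + 3 = 18
  Quinn: 3 + 2 + 0 + 0 + 0 + 2 + 3 + 2 + 2 = 14
Ueda has the highest total.

Ueda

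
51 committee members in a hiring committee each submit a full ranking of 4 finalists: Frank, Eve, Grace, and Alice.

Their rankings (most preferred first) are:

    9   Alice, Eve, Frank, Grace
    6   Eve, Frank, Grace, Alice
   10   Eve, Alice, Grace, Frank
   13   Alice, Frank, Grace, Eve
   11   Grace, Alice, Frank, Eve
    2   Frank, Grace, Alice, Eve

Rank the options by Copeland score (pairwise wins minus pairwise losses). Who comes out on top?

Alice

Pairwise results:
  Frank vs Eve: Frank wins 26–25.
  Frank vs Grace: Frank wins 30–21.
  Frank vs Alice: Alice wins 43–8.
  Eve vs Grace: Grace wins 26–25.
  Eve vs Alice: Alice wins 35–16.
  Grace vs Alice: Alice wins 32–19.
Copeland scores (wins − losses):
  Frank: 2 − 1 = 1
  Eve: 0 − 3 = -3
  Grace: 1 − 2 = -1
  Alice: 3 − 0 = 3
Alice has the best Copeland score.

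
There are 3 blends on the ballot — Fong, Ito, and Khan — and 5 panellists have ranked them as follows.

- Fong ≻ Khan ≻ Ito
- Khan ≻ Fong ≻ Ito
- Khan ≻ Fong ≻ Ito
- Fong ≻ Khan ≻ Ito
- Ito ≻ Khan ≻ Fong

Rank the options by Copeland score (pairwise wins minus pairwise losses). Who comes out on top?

Khan

Pairwise results:
  Fong vs Ito: Fong wins 4–1.
  Fong vs Khan: Khan wins 3–2.
  Ito vs Khan: Khan wins 4–1.
Copeland scores (wins − losses):
  Fong: 1 − 1 = 0
  Ito: 0 − 2 = -2
  Khan: 2 − 0 = 2
Khan has the best Copeland score.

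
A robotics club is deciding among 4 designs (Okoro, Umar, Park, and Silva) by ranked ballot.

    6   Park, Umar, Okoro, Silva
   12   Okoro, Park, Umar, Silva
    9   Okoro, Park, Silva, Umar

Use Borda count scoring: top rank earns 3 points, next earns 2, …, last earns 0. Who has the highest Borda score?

Okoro

Borda scores:
  Okoro: 6·1 + 12·3 + 9·3 = 69
  Umar: 6·2 + 12·1 + 9·0 = 24
  Park: 6·3 + 12·2 + 9·2 = 60
  Silva: 6·0 + 12·0 + 9·1 = 9
Okoro has the highest total.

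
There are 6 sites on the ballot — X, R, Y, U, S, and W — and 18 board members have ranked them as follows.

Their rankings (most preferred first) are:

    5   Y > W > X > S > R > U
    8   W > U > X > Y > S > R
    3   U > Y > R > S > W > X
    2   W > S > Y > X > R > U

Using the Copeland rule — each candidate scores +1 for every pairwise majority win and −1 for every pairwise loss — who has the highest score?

W

Pairwise results:
  X vs R: X wins 15–3.
  X vs Y: Y wins 10–8.
  X vs U: U wins 11–7.
  X vs S: X wins 13–5.
  X vs W: W wins 18–0.
  R vs Y: Y wins 18–0.
  R vs U: U wins 11–7.
  R vs S: S wins 15–3.
  R vs W: W wins 15–3.
  Y vs U: U wins 11–7.
  Y vs S: Y wins 16–2.
  Y vs W: W wins 10–8.
  U vs S: U wins 11–7.
  U vs W: W wins 15–3.
  S vs W: W wins 15–3.
Copeland scores (wins − losses):
  X: 2 − 3 = -1
  R: 0 − 5 = -5
  Y: 3 − 2 = 1
  U: 4 − 1 = 3
  S: 1 − 4 = -3
  W: 5 − 0 = 5
W has the best Copeland score.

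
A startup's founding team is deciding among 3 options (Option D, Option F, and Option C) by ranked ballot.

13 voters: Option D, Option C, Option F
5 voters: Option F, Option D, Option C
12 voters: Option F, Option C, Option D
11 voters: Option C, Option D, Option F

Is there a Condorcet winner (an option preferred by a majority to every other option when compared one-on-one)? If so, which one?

Option C

Head-to-head results (41 voters total):
Option D vs Option F: Option D wins 24–17.
Option D vs Option C: Option C wins 23–18.
Option F vs Option C: Option C wins 24–17.
Option C beats each rival — Option D (23–18), Option F (24–17) — so Option C is the Condorcet winner.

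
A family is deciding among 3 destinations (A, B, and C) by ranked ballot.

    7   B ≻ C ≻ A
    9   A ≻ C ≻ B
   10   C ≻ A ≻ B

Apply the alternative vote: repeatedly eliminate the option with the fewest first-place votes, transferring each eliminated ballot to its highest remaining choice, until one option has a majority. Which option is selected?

C

Round 1: C 10, A 9, B 7. B has the fewest and is eliminated.
Round 2: C 17, A 9. C has a majority.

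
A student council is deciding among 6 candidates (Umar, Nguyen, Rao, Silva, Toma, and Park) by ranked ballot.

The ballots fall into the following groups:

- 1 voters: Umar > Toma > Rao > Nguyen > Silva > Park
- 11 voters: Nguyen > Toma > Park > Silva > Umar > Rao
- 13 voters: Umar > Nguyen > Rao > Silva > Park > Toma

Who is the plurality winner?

First-place vote totals:
  Umar: 14
  Nguyen: 11
  Rao: 0
  Silva: 0
  Toma: 0
  Park: 0
Umar has the most first-place votes.

Umar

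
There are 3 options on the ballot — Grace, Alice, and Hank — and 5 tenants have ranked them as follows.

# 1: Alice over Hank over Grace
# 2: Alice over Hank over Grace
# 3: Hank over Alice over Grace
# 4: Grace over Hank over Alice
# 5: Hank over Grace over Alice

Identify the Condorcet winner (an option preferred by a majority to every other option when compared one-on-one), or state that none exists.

Head-to-head results (5 voters total):
Grace vs Alice: Alice wins 3–2.
Grace vs Hank: Hank wins 4–1.
Alice vs Hank: Hank wins 3–2.
Hank beats each rival — Grace (4–1), Alice (3–2) — so Hank is the Condorcet winner.

Hank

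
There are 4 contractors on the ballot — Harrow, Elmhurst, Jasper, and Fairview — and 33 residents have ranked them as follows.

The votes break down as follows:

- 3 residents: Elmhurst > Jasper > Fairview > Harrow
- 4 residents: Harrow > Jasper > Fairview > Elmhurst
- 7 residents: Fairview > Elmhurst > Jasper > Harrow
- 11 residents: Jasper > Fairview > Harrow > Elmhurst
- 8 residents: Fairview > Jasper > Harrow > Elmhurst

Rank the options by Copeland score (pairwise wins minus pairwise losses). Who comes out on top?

Jasper

Pairwise results:
  Harrow vs Elmhurst: Harrow wins 23–10.
  Harrow vs Jasper: Jasper wins 29–4.
  Harrow vs Fairview: Fairview wins 29–4.
  Elmhurst vs Jasper: Jasper wins 23–10.
  Elmhurst vs Fairview: Fairview wins 30–3.
  Jasper vs Fairview: Jasper wins 18–15.
Copeland scores (wins − losses):
  Harrow: 1 − 2 = -1
  Elmhurst: 0 − 3 = -3
  Jasper: 3 − 0 = 3
  Fairview: 2 − 1 = 1
Jasper has the best Copeland score.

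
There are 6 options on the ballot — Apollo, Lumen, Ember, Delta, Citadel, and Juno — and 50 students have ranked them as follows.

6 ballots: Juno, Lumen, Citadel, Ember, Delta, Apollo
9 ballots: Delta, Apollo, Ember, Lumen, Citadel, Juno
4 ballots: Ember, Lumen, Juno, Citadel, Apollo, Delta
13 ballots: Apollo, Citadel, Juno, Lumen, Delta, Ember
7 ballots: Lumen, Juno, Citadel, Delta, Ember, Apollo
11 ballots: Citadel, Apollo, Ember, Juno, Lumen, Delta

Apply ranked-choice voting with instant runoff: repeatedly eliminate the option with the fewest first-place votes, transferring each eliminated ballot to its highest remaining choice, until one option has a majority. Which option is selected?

Round 1: Apollo 13, Citadel 11, Delta 9, Lumen 7, Juno 6, Ember 4. Ember has the fewest and is eliminated.
Round 2: Apollo 13, Lumen 11, Citadel 11, Delta 9, Juno 6. Juno has the fewest and is eliminated.
Round 3: Lumen 17, Apollo 13, Citadel 11, Delta 9. Delta has the fewest and is eliminated.
Round 4: Apollo 22, Lumen 17, Citadel 11. Citadel has the fewest and is eliminated.
Round 5: Apollo 33, Lumen 17. Apollo has a majority.

Apollo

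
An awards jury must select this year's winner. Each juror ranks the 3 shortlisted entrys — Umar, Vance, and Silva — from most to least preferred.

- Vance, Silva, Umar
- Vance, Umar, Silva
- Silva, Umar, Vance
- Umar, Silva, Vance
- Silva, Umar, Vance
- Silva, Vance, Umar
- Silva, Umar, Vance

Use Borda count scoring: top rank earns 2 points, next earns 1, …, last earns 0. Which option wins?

Borda scores:
  Umar: 0 + 1 + 1 + 2 + 1 + 0 + 1 = 6
  Vance: 2 + 2 + 0 + 0 + 0 + 1 + 0 = 5
  Silva: 1 + 0 + 2 + 1 + 2 + 2 + 2 = 10
Silva has the highest total.

Silva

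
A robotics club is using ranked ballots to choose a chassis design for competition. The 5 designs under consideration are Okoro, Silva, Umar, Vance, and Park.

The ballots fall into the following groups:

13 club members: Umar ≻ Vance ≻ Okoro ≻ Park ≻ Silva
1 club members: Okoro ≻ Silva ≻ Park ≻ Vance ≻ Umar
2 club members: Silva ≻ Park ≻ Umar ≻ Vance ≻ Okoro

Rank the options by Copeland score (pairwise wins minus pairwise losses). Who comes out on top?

Umar

Pairwise results:
  Okoro vs Silva: Okoro wins 14–2.
  Okoro vs Umar: Umar wins 15–1.
  Okoro vs Vance: Vance wins 15–1.
  Okoro vs Park: Okoro wins 14–2.
  Silva vs Umar: Umar wins 13–3.
  Silva vs Vance: Vance wins 13–3.
  Silva vs Park: Park wins 13–3.
  Umar vs Vance: Umar wins 15–1.
  Umar vs Park: Umar wins 13–3.
  Vance vs Park: Vance wins 13–3.
Copeland scores (wins − losses):
  Okoro: 2 − 2 = 0
  Silva: 0 − 4 = -4
  Umar: 4 − 0 = 4
  Vance: 3 − 1 = 2
  Park: 1 − 3 = -2
Umar has the best Copeland score.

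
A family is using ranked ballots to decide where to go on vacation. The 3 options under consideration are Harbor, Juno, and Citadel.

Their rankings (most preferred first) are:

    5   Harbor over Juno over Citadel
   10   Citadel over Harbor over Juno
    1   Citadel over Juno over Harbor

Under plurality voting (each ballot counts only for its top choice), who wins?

Citadel

First-place vote totals:
  Harbor: 5
  Juno: 0
  Citadel: 11
Citadel has the most first-place votes.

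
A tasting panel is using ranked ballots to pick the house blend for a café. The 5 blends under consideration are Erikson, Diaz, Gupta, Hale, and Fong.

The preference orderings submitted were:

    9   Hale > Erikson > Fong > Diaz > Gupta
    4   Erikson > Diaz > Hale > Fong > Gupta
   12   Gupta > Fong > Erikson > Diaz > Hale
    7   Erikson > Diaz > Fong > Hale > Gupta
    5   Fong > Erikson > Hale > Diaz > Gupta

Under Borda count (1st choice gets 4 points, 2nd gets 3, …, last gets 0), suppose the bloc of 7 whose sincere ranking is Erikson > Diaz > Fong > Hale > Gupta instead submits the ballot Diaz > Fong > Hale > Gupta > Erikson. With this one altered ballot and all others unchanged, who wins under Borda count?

Borda totals with the altered ballot: Erikson 82, Diaz 66, Gupta 55, Hale 68, Fong 99.
The switch changes the winner from Erikson to Fong.

Fong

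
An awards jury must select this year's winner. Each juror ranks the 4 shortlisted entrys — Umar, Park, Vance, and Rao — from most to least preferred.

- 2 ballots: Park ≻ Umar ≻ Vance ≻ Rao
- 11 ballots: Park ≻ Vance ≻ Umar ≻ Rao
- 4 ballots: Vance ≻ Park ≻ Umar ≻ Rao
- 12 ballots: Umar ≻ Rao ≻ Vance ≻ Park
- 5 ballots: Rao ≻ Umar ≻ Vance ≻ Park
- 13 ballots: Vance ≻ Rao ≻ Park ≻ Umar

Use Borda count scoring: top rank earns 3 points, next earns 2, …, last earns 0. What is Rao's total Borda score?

Borda scores:
  Umar: 2·2 + 11·1 + 4·1 + 12·3 + 5·2 + 13·0 = 65
  Park: 2·3 + 11·3 + 4·2 + 12·0 + 5·0 + 13·1 = 60
  Vance: 2·1 + 11·2 + 4·3 + 12·1 + 5·1 + 13·3 = 92
  Rao: 2·0 + 11·0 + 4·0 + 12·2 + 5·3 + 13·2 = 65

65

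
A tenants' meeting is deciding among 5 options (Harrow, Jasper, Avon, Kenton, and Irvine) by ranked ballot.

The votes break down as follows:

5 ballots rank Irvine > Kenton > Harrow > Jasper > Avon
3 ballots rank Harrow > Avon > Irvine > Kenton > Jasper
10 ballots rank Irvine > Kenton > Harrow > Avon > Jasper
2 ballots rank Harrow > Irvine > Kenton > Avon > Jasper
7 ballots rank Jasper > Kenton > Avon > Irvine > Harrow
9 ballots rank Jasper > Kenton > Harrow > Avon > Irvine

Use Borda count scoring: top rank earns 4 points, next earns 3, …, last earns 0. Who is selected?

Borda scores:
  Harrow: 5·2 + 3·4 + 10·2 + 2·4 + 7·0 + 9·2 = 68
  Jasper: 5·1 + 3·0 + 10·0 + 2·0 + 7·4 + 9·4 = 69
  Avon: 5·0 + 3·3 + 10·1 + 2·1 + 7·2 + 9·1 = 44
  Kenton: 5·3 + 3·1 + 10·3 + 2·2 + 7·3 + 9·3 = 100
  Irvine: 5·4 + 3·2 + 10·4 + 2·3 + 7·1 + 9·0 = 79
Kenton has the highest total.

Kenton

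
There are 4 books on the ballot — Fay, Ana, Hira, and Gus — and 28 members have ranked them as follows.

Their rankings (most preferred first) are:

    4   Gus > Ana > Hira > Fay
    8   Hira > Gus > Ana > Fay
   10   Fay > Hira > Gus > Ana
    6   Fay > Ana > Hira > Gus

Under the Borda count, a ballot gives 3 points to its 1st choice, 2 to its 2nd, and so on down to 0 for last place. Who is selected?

Borda scores:
  Fay: 4·0 + 8·0 + 10·3 + 6·3 = 48
  Ana: 4·2 + 8·1 + 10·0 + 6·2 = 28
  Hira: 4·1 + 8·3 + 10·2 + 6·1 = 54
  Gus: 4·3 + 8·2 + 10·1 + 6·0 = 38
Hira has the highest total.

Hira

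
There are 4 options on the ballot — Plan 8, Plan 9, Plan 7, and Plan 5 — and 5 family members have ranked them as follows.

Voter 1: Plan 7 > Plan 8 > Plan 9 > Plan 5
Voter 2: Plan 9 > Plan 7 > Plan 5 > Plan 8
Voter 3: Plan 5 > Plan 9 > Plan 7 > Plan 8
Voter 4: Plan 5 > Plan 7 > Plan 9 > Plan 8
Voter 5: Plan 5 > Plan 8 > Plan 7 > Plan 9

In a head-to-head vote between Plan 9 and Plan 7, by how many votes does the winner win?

1

Ballots ranking Plan 9 above Plan 7: 2.
Ballots ranking Plan 7 above Plan 9: 3.
Plan 7 wins 3–2, a margin of 1.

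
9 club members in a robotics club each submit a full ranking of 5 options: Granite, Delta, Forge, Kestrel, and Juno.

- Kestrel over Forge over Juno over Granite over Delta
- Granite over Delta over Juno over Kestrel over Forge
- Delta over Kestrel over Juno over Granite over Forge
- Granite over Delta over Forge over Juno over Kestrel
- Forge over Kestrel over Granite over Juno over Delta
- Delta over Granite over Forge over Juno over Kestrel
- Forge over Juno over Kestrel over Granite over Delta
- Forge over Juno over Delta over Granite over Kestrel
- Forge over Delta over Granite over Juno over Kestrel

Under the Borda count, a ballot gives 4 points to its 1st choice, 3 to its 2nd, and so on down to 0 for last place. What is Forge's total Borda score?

23

Borda scores:
  Granite: 1 + 4 + 1 + 4 + 2 + 3 + 1 + 1 + 2 = 19
  Delta: 0 + 3 + 4 + 3 + 0 + 4 + 0 + 2 + 3 = 19
  Forge: 3 + 0 + 0 + 2 + 4 + 2 + 4 + 4 + 4 = 23
  Kestrel: 4 + 1 + 3 + 0 + 3 + 0 + 2 + 0 + 0 = 13
  Juno: 2 + 2 + 2 + 1 + 1 + 1 + 3 + 3 + 1 = 16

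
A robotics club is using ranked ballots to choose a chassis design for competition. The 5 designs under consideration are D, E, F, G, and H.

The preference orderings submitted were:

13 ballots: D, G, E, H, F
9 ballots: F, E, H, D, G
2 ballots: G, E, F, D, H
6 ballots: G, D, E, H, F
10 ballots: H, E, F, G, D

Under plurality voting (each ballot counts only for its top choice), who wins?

D

First-place vote totals:
  D: 13
  E: 0
  F: 9
  G: 8
  H: 10
D has the most first-place votes.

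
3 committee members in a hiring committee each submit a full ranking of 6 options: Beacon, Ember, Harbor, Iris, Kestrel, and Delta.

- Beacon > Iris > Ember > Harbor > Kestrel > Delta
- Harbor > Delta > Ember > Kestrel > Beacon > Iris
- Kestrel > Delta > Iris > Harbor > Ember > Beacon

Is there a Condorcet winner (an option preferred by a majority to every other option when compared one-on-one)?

No

Head-to-head results (3 voters total):
Beacon vs Ember: Ember wins 2–1.
Beacon vs Harbor: Harbor wins 2–1.
Beacon vs Iris: Beacon wins 2–1.
Beacon vs Kestrel: Kestrel wins 2–1.
Beacon vs Delta: Delta wins 2–1.
Ember vs Harbor: Harbor wins 2–1.
Ember vs Iris: Iris wins 2–1.
Ember vs Kestrel: Ember wins 2–1.
Ember vs Delta: Delta wins 2–1.
Harbor vs Iris: Iris wins 2–1.
Harbor vs Kestrel: Harbor wins 2–1.
Harbor vs Delta: Harbor wins 2–1.
Iris vs Kestrel: Kestrel wins 2–1.
Iris vs Delta: Delta wins 2–1.
Kestrel vs Delta: Kestrel wins 2–1.
No candidate beats all others: Beacon beats Iris beats Ember beats Beacon, a majority cycle.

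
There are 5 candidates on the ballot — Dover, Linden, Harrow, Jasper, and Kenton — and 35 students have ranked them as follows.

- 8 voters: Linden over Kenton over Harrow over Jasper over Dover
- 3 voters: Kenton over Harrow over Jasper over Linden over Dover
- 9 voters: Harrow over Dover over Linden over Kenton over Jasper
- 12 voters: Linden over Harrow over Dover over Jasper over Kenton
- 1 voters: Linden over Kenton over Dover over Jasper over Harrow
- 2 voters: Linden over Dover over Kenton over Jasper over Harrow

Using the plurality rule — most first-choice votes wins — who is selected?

First-place vote totals:
  Dover: 0
  Linden: 23
  Harrow: 9
  Jasper: 0
  Kenton: 3
Linden has the most first-place votes.

Linden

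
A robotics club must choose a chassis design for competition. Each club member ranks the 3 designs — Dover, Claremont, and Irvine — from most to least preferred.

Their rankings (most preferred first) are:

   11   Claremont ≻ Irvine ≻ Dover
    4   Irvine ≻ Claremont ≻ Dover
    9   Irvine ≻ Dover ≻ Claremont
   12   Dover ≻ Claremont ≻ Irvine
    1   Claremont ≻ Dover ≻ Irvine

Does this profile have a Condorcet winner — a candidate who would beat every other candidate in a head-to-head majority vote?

No

Head-to-head results (37 voters total):
Dover vs Claremont: Dover wins 21–16.
Dover vs Irvine: Irvine wins 24–13.
Claremont vs Irvine: Claremont wins 24–13.
No candidate beats all others: Dover beats Claremont beats Irvine beats Dover, a majority cycle.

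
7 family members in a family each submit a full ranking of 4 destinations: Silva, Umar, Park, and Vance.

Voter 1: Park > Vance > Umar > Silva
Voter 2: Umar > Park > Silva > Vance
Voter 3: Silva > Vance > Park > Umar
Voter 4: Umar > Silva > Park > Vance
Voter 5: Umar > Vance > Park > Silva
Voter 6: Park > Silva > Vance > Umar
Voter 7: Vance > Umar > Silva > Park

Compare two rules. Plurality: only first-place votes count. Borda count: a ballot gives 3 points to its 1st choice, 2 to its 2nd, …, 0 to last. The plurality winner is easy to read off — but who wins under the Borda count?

Umar

Plurality first-place counts: Silva 1, Umar 3, Park 2, Vance 1 → Umar.
Borda totals: Silva 9, Umar 12, Park 11, Vance 10 → Umar.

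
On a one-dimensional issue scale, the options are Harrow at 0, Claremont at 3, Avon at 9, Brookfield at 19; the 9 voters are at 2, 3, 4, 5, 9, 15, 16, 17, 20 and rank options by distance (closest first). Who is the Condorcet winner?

Avon

With single-peaked preferences on a line, the Condorcet winner is the candidate closest to the median voter.
The median voter (position 9) is closest to Avon at 9.
Check: Avon vs Harrow — voters closer to Avon: 6 of 9.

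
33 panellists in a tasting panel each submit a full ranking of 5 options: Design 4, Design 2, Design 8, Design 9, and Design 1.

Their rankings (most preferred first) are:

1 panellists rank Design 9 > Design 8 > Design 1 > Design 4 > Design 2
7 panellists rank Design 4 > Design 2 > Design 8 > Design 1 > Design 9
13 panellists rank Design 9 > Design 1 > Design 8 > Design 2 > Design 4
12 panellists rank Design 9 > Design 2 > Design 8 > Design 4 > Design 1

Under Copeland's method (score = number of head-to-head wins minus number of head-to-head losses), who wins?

Pairwise results:
  Design 4 vs Design 2: Design 2 wins 25–8.
  Design 4 vs Design 8: Design 8 wins 26–7.
  Design 4 vs Design 9: Design 9 wins 26–7.
  Design 4 vs Design 1: Design 4 wins 19–14.
  Design 2 vs Design 8: Design 2 wins 19–14.
  Design 2 vs Design 9: Design 9 wins 26–7.
  Design 2 vs Design 1: Design 2 wins 19–14.
  Design 8 vs Design 9: Design 9 wins 26–7.
  Design 8 vs Design 1: Design 8 wins 20–13.
  Design 9 vs Design 1: Design 9 wins 26–7.
Copeland scores (wins − losses):
  Design 4: 1 − 3 = -2
  Design 2: 3 − 1 = 2
  Design 8: 2 − 2 = 0
  Design 9: 4 − 0 = 4
  Design 1: 0 − 4 = -4
Design 9 has the best Copeland score.

Design 9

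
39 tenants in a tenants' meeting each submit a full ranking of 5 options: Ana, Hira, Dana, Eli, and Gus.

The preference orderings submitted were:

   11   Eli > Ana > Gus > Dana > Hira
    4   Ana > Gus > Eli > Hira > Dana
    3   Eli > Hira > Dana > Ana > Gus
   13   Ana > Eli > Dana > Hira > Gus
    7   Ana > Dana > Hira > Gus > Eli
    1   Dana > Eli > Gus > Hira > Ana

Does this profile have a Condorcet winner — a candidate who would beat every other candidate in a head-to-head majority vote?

Yes

Head-to-head results (39 voters total):
Ana vs Hira: Ana wins 35–4.
Ana vs Dana: Ana wins 35–4.
Ana vs Eli: Ana wins 24–15.
Ana vs Gus: Ana wins 38–1.
Hira vs Dana: Dana wins 32–7.
Hira vs Eli: Eli wins 32–7.
Hira vs Gus: Hira wins 23–16.
Dana vs Eli: Eli wins 31–8.
Dana vs Gus: Dana wins 24–15.
Eli vs Gus: Eli wins 28–11.
Ana beats each rival — Hira (35–4), Dana (35–4), Eli (24–15), Gus (38–1) — so Ana is the Condorcet winner.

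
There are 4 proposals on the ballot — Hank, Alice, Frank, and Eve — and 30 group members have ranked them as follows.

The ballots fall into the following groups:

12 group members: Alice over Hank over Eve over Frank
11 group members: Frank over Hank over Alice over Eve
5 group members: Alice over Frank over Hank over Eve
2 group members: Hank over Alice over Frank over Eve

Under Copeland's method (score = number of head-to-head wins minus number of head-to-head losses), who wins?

Alice

Pairwise results:
  Hank vs Alice: Alice wins 17–13.
  Hank vs Frank: Frank wins 16–14.
  Hank vs Eve: Hank wins 30–0.
  Alice vs Frank: Alice wins 19–11.
  Alice vs Eve: Alice wins 30–0.
  Frank vs Eve: Frank wins 18–12.
Copeland scores (wins − losses):
  Hank: 1 − 2 = -1
  Alice: 3 − 0 = 3
  Frank: 2 − 1 = 1
  Eve: 0 − 3 = -3
Alice has the best Copeland score.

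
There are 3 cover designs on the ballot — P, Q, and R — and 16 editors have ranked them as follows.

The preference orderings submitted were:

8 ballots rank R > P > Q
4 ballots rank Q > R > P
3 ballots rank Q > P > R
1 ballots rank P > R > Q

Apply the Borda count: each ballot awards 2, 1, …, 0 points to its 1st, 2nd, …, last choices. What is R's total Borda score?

Borda scores:
  P: 8·1 + 4·0 + 3·1 + 2 = 13
  Q: 8·0 + 4·2 + 3·2 + 0 = 14
  R: 8·2 + 4·1 + 3·0 + 1 = 21

21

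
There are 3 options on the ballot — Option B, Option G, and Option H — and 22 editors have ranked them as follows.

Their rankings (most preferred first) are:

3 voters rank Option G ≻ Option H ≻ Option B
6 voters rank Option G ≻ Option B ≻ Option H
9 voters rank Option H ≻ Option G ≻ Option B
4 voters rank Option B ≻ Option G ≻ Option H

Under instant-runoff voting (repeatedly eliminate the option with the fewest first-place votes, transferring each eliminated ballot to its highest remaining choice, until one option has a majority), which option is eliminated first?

Round 1: Option G 9, Option H 9, Option B 4. Option B has the fewest and is eliminated.
Round 2: Option G 13, Option H 9. Option G has a majority.

Option B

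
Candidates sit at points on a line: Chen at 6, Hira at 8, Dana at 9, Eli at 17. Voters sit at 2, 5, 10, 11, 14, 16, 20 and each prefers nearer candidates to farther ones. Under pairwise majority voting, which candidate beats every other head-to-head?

Dana

With single-peaked preferences on a line, the Condorcet winner is the candidate closest to the median voter.
The median voter (position 11) is closest to Dana at 9.
Check: Dana vs Hira — voters closer to Dana: 5 of 7.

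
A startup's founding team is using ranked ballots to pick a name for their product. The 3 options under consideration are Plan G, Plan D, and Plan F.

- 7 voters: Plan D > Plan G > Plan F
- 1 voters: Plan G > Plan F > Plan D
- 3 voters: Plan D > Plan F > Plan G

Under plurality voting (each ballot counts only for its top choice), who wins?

First-place vote totals:
  Plan G: 1
  Plan D: 10
  Plan F: 0
Plan D has the most first-place votes.

Plan D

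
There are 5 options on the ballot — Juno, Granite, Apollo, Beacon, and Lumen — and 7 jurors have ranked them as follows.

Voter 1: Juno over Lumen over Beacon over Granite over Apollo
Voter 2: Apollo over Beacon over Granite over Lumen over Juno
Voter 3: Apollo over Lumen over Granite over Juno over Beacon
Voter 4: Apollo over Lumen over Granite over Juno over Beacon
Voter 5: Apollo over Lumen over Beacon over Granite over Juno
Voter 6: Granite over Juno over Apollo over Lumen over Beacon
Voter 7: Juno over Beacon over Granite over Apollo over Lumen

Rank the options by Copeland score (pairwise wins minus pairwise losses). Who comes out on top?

Apollo

Pairwise results:
  Juno vs Granite: Granite wins 5–2.
  Juno vs Apollo: Apollo wins 4–3.
  Juno vs Beacon: Juno wins 5–2.
  Juno vs Lumen: Lumen wins 4–3.
  Granite vs Apollo: Apollo wins 4–3.
  Granite vs Beacon: Beacon wins 4–3.
  Granite vs Lumen: Lumen wins 4–3.
  Apollo vs Beacon: Apollo wins 5–2.
  Apollo vs Lumen: Apollo wins 6–1.
  Beacon vs Lumen: Lumen wins 5–2.
Copeland scores (wins − losses):
  Juno: 1 − 3 = -2
  Granite: 1 − 3 = -2
  Apollo: 4 − 0 = 4
  Beacon: 1 − 3 = -2
  Lumen: 3 − 1 = 2
Apollo has the best Copeland score.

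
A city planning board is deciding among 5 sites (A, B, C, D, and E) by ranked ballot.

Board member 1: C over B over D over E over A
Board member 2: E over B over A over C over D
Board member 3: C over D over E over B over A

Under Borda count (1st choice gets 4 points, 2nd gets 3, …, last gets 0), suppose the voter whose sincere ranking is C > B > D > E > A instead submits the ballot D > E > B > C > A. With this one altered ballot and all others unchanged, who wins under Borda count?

Borda totals with the altered ballot: A 2, B 6, C 6, D 7, E 9.
The switch changes the winner from C to E.

E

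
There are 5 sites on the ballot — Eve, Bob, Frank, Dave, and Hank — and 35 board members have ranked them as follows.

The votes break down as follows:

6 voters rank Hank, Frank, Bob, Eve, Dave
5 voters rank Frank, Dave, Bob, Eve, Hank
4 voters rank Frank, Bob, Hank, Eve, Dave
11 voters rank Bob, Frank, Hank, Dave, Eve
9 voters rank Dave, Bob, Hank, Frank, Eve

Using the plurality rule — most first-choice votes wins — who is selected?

First-place vote totals:
  Eve: 0
  Bob: 11
  Frank: 9
  Dave: 9
  Hank: 6
Bob has the most first-place votes.

Bob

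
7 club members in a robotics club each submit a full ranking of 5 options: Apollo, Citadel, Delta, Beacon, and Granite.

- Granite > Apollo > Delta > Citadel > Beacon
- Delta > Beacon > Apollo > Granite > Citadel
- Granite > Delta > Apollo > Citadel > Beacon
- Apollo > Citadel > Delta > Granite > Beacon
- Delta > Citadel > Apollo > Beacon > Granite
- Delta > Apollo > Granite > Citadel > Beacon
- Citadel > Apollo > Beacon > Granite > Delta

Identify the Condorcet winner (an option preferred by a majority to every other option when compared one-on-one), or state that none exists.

Delta

Head-to-head results (7 voters total):
Apollo vs Citadel: Apollo wins 5–2.
Apollo vs Delta: Delta wins 4–3.
Apollo vs Beacon: Apollo wins 6–1.
Apollo vs Granite: Apollo wins 5–2.
Citadel vs Delta: Delta wins 5–2.
Citadel vs Beacon: Citadel wins 6–1.
Citadel vs Granite: Granite wins 4–3.
Delta vs Beacon: Delta wins 6–1.
Delta vs Granite: Delta wins 4–3.
Beacon vs Granite: Granite wins 4–3.
Delta beats each rival — Apollo (4–3), Citadel (5–2), Beacon (6–1), Granite (4–3) — so Delta is the Condorcet winner.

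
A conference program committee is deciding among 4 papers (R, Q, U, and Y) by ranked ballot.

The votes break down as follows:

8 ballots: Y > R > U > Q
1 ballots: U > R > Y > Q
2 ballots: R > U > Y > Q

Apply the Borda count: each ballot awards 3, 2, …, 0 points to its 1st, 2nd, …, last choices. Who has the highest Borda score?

Y

Borda scores:
  R: 8·2 + 2 + 2·3 = 24
  Q: 8·0 + 0 + 2·0 = 0
  U: 8·1 + 3 + 2·2 = 15
  Y: 8·3 + 1 + 2·1 = 27
Y has the highest total.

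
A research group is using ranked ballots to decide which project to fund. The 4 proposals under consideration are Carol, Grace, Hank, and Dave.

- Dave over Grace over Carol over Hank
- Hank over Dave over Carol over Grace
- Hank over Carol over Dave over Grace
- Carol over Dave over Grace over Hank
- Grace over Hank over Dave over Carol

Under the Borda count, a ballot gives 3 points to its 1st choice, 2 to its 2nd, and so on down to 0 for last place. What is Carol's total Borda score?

Borda scores:
  Carol: 1 + 1 + 2 + 3 + 0 = 7
  Grace: 2 + 0 + 0 + 1 + 3 = 6
  Hank: 0 + 3 + 3 + 0 + 2 = 8
  Dave: 3 + 2 + 1 + 2 + 1 = 9

7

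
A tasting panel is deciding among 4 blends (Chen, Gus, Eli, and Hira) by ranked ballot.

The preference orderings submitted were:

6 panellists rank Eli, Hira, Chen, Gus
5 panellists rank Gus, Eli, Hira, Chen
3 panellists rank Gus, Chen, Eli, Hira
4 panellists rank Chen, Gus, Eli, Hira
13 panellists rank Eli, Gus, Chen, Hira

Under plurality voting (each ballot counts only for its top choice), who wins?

Eli

First-place vote totals:
  Chen: 4
  Gus: 8
  Eli: 19
  Hira: 0
Eli has the most first-place votes.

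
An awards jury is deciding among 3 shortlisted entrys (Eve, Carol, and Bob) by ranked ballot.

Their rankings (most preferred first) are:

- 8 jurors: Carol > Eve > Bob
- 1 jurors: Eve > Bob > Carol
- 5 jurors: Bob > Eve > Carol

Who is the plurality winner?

Carol

First-place vote totals:
  Eve: 1
  Carol: 8
  Bob: 5
Carol has the most first-place votes.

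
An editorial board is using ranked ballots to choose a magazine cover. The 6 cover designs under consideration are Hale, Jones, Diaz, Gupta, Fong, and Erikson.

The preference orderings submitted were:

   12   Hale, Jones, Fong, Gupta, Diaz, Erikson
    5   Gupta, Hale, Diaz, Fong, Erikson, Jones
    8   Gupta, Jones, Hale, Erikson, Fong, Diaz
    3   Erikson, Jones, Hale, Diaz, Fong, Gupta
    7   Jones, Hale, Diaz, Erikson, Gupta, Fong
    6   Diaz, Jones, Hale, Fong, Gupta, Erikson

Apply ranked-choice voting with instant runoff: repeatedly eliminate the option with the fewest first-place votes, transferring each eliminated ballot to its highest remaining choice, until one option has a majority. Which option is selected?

Round 1: Gupta 13, Hale 12, Jones 7, Diaz 6, Erikson 3, Fong 0. Fong has the fewest and is eliminated.
Round 2: Gupta 13, Hale 12, Jones 7, Diaz 6, Erikson 3. Erikson has the fewest and is eliminated.
Round 3: Gupta 13, Hale 12, Jones 10, Diaz 6. Diaz has the fewest and is eliminated.
Round 4: Jones 16, Gupta 13, Hale 12. Hale has the fewest and is eliminated.
Round 5: Jones 28, Gupta 13. Jones has a majority.

Jones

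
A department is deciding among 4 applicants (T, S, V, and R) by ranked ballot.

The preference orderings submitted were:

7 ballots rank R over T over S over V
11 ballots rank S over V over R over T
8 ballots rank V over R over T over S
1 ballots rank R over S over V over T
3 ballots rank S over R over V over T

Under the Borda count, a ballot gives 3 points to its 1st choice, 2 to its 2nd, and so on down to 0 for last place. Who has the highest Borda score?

Borda scores:
  T: 7·2 + 11·0 + 8·1 + 0 + 3·0 = 22
  S: 7·1 + 11·3 + 8·0 + 2 + 3·3 = 51
  V: 7·0 + 11·2 + 8·3 + 1 + 3·1 = 50
  R: 7·3 + 11·1 + 8·2 + 3 + 3·2 = 57
R has the highest total.

R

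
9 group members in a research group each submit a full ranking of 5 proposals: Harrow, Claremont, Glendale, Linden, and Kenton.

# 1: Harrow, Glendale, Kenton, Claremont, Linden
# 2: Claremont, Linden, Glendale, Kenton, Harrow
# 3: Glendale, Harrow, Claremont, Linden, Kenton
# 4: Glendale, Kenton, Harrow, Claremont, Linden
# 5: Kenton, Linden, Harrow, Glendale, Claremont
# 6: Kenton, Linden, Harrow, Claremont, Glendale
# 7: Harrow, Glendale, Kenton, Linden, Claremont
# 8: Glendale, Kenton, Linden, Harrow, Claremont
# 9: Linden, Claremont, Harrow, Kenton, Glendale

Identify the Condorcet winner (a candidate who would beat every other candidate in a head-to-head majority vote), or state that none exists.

Head-to-head results (9 voters total):
Harrow vs Claremont: Harrow wins 7–2.
Harrow vs Glendale: Harrow wins 5–4.
Harrow vs Linden: Linden wins 5–4.
Harrow vs Kenton: Kenton wins 5–4.
Claremont vs Glendale: Glendale wins 6–3.
Claremont vs Linden: Linden wins 5–4.
Claremont vs Kenton: Kenton wins 6–3.
Glendale vs Linden: Glendale wins 5–4.
Glendale vs Kenton: Glendale wins 6–3.
Linden vs Kenton: Kenton wins 6–3.
No candidate beats all others: Harrow beats Glendale beats Linden beats Harrow, a majority cycle.

There is no Condorcet winner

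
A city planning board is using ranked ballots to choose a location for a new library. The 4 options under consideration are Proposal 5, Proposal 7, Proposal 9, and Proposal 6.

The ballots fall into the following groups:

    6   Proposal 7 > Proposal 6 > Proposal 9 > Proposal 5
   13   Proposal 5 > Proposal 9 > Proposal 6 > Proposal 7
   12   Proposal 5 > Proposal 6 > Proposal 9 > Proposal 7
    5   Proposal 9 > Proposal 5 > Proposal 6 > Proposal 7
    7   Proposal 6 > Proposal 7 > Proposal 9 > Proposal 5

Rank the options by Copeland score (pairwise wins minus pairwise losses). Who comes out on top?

Pairwise results:
  Proposal 5 vs Proposal 7: Proposal 5 wins 30–13.
  Proposal 5 vs Proposal 9: Proposal 5 wins 25–18.
  Proposal 5 vs Proposal 6: Proposal 5 wins 30–13.
  Proposal 7 vs Proposal 9: Proposal 9 wins 30–13.
  Proposal 7 vs Proposal 6: Proposal 6 wins 37–6.
  Proposal 9 vs Proposal 6: Proposal 6 wins 25–18.
Copeland scores (wins − losses):
  Proposal 5: 3 − 0 = 3
  Proposal 7: 0 − 3 = -3
  Proposal 9: 1 − 2 = -1
  Proposal 6: 2 − 1 = 1
Proposal 5 has the best Copeland score.

Proposal 5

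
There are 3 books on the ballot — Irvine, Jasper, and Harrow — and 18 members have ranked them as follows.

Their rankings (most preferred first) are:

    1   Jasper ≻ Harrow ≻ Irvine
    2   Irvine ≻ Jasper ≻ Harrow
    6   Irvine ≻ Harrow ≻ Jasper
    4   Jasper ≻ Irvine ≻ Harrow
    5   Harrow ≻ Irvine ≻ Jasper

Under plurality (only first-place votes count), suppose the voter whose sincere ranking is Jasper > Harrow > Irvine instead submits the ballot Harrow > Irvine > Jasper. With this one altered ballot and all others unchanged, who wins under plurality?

Irvine

First-place totals with the altered ballot: Irvine 8, Jasper 4, Harrow 6.
The winner is unchanged: still Irvine.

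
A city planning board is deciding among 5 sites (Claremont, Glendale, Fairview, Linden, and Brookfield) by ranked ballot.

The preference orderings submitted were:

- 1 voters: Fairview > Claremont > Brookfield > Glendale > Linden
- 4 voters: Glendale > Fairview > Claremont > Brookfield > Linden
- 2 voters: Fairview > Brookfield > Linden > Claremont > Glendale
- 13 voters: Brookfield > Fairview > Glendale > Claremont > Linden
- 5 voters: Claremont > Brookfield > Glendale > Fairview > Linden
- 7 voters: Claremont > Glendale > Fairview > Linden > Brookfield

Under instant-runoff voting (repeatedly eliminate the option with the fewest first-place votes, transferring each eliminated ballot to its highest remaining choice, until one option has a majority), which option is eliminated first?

Round 1: Brookfield 13, Claremont 12, Glendale 4, Fairview 3, Linden 0. Linden has the fewest and is eliminated.
Round 2: Brookfield 13, Claremont 12, Glendale 4, Fairview 3. Fairview has the fewest and is eliminated.
Round 3: Brookfield 15, Claremont 13, Glendale 4. Glendale has the fewest and is eliminated.
Round 4: Claremont 17, Brookfield 15. Claremont has a majority.

Linden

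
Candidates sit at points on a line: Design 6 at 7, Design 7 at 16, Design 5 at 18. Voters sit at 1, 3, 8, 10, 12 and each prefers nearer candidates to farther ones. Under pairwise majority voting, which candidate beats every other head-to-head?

With single-peaked preferences on a line, the Condorcet winner is the candidate closest to the median voter.
The median voter (position 8) is closest to Design 6 at 7.
Check: Design 6 vs Design 5 — voters closer to Design 6: 5 of 5.

Design 6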